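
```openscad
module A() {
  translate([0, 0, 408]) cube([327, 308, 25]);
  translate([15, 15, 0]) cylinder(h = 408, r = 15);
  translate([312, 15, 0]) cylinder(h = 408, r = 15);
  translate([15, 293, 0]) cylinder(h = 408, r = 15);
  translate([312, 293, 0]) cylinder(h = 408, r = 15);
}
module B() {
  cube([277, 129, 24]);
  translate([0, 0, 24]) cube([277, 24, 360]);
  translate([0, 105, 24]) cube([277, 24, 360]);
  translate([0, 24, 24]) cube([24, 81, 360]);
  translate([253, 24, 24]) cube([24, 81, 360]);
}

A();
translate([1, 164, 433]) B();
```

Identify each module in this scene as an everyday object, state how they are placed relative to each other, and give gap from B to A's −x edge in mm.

A is a stool. B is an open box. The open box is on top of the stool. The gap from the open box to the stool's −x edge is 1 mm.

The open box's min-x is at 1; the stool's min-x is 0; gap = 1 mm.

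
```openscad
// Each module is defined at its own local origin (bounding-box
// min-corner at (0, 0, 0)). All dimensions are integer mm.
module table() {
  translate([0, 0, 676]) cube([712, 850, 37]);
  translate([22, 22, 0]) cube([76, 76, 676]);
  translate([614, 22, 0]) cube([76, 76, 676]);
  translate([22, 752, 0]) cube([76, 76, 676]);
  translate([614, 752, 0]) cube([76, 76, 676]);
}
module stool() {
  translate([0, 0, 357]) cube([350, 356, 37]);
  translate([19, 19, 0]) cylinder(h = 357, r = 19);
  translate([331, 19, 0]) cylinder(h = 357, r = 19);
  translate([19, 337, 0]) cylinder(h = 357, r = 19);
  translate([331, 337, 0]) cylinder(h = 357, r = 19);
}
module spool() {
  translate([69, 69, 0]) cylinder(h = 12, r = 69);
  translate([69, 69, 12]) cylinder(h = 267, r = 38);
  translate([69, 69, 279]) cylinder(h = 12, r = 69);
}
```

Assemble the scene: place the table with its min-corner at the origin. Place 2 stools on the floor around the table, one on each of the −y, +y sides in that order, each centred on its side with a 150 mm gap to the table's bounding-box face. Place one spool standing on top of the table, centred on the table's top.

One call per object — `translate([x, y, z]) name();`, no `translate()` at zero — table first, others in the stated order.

table();
translate([181, -506, 0]) stool();
translate([181, 1000, 0]) stool();
translate([287, 356, 713]) spool();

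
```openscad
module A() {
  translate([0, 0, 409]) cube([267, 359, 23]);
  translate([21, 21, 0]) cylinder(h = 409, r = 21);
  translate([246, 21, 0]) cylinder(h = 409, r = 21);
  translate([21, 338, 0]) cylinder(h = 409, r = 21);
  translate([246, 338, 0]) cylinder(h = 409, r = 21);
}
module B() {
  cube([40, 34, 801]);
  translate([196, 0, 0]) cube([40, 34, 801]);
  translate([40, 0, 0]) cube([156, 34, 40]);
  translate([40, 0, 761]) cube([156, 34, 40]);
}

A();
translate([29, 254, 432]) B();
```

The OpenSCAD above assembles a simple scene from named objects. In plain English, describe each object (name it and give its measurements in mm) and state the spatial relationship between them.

A is a four-legged stool. The seat is a 267×359×23 mm slab whose top surface is at z = 432 mm; four round legs, each 42 mm in diameter, run from the floor (z = 0) to the underside of the seat, each leg's axis is inset half a diameter from the nearest pair of seat edges (so the leg's bounding box is flush with the corner).

B is a rectangular picture frame lying in the x–z plane (depth along y). The opening is 156 mm wide (x) by 721 mm tall (z), surrounded by a border 40 mm wide on all four sides. The frame is 34 mm deep and is made of two full-height vertical stiles with two horizontal rails fitted between them.

The picture frame is on top of the stool.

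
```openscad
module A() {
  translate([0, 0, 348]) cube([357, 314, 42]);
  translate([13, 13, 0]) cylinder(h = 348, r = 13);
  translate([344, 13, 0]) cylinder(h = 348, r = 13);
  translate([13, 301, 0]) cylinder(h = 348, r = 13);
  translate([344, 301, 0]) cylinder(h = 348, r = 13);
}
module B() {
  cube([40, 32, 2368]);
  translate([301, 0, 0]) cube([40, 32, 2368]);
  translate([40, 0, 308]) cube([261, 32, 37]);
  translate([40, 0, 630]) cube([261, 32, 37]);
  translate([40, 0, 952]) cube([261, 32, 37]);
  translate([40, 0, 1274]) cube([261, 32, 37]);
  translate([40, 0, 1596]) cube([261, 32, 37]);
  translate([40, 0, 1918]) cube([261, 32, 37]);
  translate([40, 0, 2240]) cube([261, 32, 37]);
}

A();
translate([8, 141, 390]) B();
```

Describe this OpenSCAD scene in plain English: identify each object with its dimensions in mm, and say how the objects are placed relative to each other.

A is a four-legged stool. The seat is a 357×314×42 mm slab whose top surface is at z = 390 mm; four round legs, each 26 mm in diameter, run from the floor (z = 0) to the underside of the seat, each leg's axis is inset half a diameter from the nearest pair of seat edges (so the leg's bounding box is flush with the corner).

B is a straight ladder. Two 40×32 mm vertical rails, 2368 mm tall, stand 341 mm apart (outside-to-outside) with their front faces coplanar on the −y side. 7 rungs, each 32 mm deep and 37 mm tall, span between the inner faces of the rails, front faces flush with the rails. The lowest rung's underside is at z = 308 mm and rungs are spaced 322 mm apart (underside to underside).

The ladder is on top of the stool, centred.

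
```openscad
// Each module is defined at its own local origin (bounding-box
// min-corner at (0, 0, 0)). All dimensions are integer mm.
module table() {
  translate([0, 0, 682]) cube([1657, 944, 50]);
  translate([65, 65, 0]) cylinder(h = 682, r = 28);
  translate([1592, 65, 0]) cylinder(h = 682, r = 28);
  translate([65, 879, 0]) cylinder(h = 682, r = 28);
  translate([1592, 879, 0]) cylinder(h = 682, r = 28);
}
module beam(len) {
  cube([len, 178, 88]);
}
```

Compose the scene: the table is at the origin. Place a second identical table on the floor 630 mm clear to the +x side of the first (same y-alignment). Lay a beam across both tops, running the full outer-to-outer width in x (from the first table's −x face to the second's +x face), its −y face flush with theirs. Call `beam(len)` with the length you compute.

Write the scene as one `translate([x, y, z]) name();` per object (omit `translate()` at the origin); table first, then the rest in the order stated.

table();
translate([2287, 0, 0]) table();
translate([0, 0, 732]) beam(3944);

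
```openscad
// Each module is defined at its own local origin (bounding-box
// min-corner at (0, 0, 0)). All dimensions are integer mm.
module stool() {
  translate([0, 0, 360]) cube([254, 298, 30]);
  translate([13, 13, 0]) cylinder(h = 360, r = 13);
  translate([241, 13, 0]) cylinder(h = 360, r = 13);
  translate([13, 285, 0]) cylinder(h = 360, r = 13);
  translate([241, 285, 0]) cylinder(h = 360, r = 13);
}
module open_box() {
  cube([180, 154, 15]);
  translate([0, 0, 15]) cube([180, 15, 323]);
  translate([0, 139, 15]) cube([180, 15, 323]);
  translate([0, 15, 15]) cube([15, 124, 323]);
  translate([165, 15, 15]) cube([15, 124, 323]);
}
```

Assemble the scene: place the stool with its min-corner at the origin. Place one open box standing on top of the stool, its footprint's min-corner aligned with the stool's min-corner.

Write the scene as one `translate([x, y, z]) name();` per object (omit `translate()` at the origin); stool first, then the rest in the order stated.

stool();
translate([0, 0, 390]) open_box();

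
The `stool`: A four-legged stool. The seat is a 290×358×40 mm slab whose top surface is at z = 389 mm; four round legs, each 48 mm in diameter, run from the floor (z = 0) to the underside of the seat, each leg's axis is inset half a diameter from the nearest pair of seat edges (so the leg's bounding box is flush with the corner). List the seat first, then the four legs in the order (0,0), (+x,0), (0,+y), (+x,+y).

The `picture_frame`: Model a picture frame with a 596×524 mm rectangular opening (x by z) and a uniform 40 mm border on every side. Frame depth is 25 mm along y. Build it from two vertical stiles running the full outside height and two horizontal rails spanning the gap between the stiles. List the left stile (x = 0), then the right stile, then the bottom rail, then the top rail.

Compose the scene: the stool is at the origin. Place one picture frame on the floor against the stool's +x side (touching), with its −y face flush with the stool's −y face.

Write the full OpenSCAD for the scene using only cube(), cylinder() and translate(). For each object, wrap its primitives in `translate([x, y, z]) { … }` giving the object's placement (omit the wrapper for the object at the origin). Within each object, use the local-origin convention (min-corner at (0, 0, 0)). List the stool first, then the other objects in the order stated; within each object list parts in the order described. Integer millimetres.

translate([0, 0, 349]) cube([290, 358, 40]);
translate([24, 24, 0]) cylinder(h = 349, r = 24);
translate([266, 24, 0]) cylinder(h = 349, r = 24);
translate([24, 334, 0]) cylinder(h = 349, r = 24);
translate([266, 334, 0]) cylinder(h = 349, r = 24);
translate([290, 0, 0]) {
  cube([40, 25, 604]);
  translate([636, 0, 0]) cube([40, 25, 604]);
  translate([40, 0, 0]) cube([596, 25, 40]);
  translate([40, 0, 564]) cube([596, 25, 40]);
}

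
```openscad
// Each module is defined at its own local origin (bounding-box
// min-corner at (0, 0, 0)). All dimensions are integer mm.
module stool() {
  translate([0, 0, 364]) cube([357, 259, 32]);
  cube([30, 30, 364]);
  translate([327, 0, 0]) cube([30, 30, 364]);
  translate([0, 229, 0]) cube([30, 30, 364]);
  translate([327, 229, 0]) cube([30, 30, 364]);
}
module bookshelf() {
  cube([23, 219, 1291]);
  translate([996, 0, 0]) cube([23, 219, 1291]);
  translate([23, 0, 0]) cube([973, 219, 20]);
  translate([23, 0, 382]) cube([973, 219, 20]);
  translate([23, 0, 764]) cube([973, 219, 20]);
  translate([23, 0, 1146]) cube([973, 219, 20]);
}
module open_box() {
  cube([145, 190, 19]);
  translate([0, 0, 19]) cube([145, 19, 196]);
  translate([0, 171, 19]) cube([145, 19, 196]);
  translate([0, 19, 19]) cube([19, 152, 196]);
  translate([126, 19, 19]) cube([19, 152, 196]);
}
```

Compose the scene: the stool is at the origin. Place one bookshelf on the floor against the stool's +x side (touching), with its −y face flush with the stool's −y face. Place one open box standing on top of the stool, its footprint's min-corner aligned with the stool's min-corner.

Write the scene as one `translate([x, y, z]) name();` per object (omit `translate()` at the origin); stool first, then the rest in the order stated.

stool();
translate([357, 0, 0]) bookshelf();
translate([0, 0, 396]) open_box();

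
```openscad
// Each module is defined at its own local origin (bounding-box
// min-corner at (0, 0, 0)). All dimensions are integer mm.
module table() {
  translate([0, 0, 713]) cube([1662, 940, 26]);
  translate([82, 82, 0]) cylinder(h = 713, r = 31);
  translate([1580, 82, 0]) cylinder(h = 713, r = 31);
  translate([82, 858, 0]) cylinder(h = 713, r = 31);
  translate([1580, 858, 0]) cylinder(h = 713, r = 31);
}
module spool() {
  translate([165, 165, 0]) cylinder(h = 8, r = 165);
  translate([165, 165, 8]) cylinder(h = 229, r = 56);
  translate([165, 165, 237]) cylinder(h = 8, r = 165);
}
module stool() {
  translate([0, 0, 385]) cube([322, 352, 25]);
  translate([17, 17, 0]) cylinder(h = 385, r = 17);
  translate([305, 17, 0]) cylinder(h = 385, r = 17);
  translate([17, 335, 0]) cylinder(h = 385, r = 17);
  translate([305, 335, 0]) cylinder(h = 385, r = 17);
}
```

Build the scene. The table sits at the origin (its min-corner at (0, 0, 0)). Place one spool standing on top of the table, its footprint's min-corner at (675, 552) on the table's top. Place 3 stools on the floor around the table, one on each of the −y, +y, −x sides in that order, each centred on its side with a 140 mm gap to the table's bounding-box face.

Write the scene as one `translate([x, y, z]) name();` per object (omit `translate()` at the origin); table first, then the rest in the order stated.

table();
translate([675, 552, 739]) spool();
translate([670, -492, 0]) stool();
translate([670, 1080, 0]) stool();
translate([-462, 294, 0]) stool();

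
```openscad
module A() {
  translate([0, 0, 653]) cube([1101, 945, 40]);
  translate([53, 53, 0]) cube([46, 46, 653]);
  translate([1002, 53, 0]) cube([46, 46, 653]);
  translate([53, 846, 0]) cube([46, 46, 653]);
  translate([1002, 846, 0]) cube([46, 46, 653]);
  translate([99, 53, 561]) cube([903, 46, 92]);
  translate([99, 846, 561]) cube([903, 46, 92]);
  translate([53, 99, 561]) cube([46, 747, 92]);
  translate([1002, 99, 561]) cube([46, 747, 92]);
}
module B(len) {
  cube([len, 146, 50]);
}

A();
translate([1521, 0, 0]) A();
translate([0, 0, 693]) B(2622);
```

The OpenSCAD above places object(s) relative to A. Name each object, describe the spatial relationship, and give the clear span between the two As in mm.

A is a table. B is a beam. A beam spans the tops of two tables. The clear span between the two tables is 420 mm.

Second table starts at x = 1521; first ends at x = 1101; clear span = 1521 − 1101 = 420 mm.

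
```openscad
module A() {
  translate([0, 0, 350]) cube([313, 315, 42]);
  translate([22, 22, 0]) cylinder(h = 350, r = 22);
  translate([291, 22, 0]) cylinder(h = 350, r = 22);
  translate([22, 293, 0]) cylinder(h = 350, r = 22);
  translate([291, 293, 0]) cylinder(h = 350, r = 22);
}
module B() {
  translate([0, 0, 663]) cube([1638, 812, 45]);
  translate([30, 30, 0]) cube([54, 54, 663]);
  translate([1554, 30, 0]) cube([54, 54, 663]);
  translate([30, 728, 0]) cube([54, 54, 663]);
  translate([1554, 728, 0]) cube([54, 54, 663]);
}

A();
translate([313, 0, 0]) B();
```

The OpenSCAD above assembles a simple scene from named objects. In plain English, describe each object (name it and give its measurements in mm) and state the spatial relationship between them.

A is a four-legged stool. The seat is 313×315 mm, 42 mm thick, top at z = 392 mm. It stands on four round legs, each 44 mm in diameter, from z = 0 to the seat underside, each leg's axis is inset half a diameter from the nearest pair of seat edges (so the leg's bounding box is flush with the corner).

B is a table with a 1638×812 mm rectangular top, 45 mm thick, top surface at z = 708 mm, supported by four 54×54 mm square legs, each inset 30 mm from the nearest pair of top edges, running from the floor.

The table is against the stool's +x side, with their −y faces flush.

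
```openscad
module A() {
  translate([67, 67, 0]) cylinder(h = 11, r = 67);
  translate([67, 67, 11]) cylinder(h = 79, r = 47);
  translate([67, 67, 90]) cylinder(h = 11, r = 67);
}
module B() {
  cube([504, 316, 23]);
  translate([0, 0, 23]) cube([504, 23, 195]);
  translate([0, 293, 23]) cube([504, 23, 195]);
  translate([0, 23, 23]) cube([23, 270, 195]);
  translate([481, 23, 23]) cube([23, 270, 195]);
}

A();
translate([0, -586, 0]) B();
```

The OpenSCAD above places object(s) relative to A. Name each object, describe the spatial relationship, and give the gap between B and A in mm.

The open box's nearest face is 270 mm from the spool's −y face.

A is a spool. B is an open box. The open box is on the floor beside the spool on its −y side. The gap between the open box and the spool is 270 mm.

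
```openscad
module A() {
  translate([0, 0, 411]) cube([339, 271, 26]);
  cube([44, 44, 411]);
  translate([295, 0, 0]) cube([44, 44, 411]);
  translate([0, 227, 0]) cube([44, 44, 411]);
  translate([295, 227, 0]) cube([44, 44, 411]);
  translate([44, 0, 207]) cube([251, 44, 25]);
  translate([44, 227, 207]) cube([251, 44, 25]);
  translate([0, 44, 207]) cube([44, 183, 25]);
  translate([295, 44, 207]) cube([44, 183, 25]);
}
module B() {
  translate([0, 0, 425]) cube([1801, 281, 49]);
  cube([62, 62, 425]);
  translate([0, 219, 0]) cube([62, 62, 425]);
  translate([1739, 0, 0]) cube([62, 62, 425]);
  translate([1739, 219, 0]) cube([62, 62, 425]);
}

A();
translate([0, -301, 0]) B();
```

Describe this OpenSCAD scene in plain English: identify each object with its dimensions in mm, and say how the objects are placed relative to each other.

A is a four-legged stool. The seat is a 339×271×26 mm slab whose top surface is at z = 437 mm; four square legs, each 44×44 mm in cross-section, run from the floor (z = 0) to the underside of the seat, each flush with a corner of the seat. Four stretchers, 44 mm wide and 25 mm tall, connect adjacent legs with their undersides at z = 207 mm, each running between the inner faces of the legs it joins and aligned with the legs' outer faces on the other axis.

B is a bench: a 1801×281 mm seat slab, 49 mm thick, top at z = 474 mm, on four 62×62 mm square legs flush with the seat corners and standing on z = 0.

The bench is on the floor beside the stool on its −y side.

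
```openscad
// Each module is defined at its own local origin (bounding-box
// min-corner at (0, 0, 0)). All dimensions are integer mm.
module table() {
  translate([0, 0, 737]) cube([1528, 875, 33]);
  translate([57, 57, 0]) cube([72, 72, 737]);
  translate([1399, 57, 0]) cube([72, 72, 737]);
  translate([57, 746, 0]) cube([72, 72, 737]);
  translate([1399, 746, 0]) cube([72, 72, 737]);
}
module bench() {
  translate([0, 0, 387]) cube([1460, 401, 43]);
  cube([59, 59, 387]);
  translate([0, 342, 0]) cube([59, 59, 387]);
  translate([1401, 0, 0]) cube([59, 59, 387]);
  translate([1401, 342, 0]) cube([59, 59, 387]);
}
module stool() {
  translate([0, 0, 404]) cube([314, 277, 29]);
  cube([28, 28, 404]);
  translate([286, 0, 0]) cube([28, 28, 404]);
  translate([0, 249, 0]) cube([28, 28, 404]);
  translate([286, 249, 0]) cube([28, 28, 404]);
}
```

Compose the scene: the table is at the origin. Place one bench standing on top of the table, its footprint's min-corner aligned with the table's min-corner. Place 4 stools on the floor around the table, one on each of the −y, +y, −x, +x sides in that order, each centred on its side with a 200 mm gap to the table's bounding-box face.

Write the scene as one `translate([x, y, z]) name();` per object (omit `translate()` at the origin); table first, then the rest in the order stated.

table();
translate([0, 0, 770]) bench();
translate([607, -477, 0]) stool();
translate([607, 1075, 0]) stool();
translate([-514, 299, 0]) stool();
translate([1728, 299, 0]) stool();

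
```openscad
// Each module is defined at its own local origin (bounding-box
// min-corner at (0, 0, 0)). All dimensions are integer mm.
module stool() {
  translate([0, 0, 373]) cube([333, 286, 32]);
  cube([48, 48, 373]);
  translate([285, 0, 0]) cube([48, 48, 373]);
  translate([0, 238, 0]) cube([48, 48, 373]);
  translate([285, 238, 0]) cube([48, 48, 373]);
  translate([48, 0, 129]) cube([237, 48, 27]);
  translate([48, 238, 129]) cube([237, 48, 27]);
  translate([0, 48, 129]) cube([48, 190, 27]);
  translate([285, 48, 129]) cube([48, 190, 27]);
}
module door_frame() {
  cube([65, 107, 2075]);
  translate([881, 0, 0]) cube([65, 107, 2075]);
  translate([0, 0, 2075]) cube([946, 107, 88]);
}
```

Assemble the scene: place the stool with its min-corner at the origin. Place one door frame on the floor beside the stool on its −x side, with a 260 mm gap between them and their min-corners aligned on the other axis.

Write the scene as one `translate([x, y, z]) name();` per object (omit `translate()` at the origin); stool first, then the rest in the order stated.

stool();
translate([-1206, 0, 0]) door_frame();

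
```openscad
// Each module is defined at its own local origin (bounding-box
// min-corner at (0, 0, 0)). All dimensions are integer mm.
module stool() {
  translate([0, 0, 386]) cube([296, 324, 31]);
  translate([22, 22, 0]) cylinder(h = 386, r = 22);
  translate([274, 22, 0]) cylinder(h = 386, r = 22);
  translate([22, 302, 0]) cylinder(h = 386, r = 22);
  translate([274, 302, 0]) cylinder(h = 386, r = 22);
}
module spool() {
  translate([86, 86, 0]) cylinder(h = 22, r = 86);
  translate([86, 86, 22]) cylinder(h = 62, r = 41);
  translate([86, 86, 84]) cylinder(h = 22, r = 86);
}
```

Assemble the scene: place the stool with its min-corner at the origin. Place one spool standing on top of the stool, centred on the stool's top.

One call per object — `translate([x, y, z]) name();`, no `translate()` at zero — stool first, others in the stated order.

stool();
translate([62, 76, 417]) spool();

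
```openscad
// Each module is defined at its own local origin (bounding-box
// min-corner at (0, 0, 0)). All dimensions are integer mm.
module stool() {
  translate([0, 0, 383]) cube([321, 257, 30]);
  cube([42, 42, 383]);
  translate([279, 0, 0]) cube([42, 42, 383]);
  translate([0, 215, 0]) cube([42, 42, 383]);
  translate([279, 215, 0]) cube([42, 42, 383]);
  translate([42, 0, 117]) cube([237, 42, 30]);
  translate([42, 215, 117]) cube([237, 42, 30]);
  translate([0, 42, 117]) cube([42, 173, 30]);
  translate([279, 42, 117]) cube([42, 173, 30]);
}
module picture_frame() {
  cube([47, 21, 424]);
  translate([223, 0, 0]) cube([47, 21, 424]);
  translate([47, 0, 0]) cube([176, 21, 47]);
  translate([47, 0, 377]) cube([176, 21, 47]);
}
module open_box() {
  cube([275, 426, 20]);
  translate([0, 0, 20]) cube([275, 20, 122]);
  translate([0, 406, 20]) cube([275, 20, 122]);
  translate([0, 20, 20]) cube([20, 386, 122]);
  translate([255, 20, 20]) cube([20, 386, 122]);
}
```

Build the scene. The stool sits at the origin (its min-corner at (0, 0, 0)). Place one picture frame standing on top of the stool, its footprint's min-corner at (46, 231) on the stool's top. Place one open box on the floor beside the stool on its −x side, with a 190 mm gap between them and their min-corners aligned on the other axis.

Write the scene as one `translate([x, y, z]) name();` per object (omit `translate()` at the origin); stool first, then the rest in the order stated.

stool();
translate([46, 231, 413]) picture_frame();
translate([-465, 0, 0]) open_box();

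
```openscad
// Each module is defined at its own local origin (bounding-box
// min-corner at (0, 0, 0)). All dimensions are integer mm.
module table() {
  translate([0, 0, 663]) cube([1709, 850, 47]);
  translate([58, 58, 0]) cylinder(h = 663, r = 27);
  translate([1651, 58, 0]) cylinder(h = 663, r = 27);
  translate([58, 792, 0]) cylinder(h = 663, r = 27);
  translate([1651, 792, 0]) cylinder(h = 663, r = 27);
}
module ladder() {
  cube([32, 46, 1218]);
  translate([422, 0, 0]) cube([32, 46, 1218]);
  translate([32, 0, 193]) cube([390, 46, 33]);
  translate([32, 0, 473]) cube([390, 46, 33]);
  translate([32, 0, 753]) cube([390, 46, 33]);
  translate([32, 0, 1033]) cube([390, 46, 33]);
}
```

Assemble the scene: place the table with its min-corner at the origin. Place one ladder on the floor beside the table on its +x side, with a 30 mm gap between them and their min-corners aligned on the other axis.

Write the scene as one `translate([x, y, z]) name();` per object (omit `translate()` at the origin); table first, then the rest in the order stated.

table();
translate([1739, 0, 0]) ladder();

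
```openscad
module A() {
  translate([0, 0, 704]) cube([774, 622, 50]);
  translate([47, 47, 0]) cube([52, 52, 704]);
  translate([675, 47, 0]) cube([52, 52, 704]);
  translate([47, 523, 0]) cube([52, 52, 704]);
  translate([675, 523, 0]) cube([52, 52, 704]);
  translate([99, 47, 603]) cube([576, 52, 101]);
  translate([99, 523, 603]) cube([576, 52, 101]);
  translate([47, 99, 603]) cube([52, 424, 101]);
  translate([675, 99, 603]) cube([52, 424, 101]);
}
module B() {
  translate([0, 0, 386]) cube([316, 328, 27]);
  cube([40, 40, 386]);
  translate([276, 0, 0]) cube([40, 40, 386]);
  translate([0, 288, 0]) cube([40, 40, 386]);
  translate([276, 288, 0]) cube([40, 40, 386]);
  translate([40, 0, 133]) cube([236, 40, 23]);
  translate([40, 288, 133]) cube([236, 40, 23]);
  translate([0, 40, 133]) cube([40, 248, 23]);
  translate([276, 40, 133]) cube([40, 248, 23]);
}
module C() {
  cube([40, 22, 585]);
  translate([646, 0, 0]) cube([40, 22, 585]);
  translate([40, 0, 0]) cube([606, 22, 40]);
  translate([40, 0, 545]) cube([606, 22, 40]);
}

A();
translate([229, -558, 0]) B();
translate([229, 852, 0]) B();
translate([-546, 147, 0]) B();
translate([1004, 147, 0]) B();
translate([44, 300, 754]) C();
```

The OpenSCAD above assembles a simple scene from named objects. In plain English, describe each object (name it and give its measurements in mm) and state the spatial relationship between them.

A is a table with a 774×622 mm rectangular top, 50 mm thick, top surface at z = 754 mm, supported by four 52×52 mm square legs, each inset 47 mm from the nearest pair of top edges, running from the floor. Four apron rails, 52 mm thick and 101 mm tall, run between adjacent legs with their top edges flush with the underside of the top and their outer faces flush with the legs' outer faces.

B is a simple wooden stool: a rectangular seat 316 mm (x) by 328 mm (y), 27 mm thick, top face at z = 413 mm, on four square legs, each 40×40 mm in cross-section. The legs rest on z = 0, each flush with a corner of the seat. Four stretchers, 40 mm wide and 23 mm tall, connect adjacent legs with their undersides at z = 133 mm, each running between the inner faces of the legs it joins and aligned with the legs' outer faces on the other axis.

C is a rectangular picture frame lying in the x–z plane (depth along y). The opening is 606 mm wide (x) by 505 mm tall (z), surrounded by a border 40 mm wide on all four sides. The frame is 22 mm deep and is made of two full-height vertical stiles with two horizontal rails fitted between them.

Four stools sit around the table at the −y, +y, −x, +x sides. The picture frame is on top of the table, centred.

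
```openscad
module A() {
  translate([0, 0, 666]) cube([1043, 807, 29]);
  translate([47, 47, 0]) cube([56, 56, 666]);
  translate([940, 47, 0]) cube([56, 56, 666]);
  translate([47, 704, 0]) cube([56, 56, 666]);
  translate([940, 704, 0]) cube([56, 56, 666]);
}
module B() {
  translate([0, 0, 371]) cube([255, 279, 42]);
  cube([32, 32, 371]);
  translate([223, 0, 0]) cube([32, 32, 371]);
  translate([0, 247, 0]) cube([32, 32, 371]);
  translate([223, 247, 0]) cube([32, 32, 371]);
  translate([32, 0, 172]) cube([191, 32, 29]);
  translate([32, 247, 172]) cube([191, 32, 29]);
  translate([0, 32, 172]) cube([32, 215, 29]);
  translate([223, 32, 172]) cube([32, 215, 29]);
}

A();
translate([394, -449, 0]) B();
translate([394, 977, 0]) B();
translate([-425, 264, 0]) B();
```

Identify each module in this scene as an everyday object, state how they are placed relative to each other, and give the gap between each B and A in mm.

Each stool's nearest face is 170 mm from the table's bounding box.

A is a table. B is a stool. Three stools sit around the table at the −y, +y, −x sides. The gap between each stool and the table is 170 mm.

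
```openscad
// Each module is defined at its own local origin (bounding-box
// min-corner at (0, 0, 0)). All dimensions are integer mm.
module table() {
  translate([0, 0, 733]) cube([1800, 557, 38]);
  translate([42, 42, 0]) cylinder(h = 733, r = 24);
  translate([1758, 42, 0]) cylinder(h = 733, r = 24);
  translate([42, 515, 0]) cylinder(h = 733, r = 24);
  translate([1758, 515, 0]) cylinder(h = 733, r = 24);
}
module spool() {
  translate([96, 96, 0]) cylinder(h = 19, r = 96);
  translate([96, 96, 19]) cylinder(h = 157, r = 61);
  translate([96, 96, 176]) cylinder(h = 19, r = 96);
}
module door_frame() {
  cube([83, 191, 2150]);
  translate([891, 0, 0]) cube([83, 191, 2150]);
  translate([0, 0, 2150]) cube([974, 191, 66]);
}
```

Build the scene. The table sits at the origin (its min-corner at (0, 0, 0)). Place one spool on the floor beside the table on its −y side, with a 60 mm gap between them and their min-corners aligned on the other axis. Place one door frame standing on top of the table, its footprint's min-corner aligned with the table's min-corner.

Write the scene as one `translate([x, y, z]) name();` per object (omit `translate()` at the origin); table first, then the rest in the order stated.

table();
translate([0, -252, 0]) spool();
translate([0, 0, 771]) door_frame();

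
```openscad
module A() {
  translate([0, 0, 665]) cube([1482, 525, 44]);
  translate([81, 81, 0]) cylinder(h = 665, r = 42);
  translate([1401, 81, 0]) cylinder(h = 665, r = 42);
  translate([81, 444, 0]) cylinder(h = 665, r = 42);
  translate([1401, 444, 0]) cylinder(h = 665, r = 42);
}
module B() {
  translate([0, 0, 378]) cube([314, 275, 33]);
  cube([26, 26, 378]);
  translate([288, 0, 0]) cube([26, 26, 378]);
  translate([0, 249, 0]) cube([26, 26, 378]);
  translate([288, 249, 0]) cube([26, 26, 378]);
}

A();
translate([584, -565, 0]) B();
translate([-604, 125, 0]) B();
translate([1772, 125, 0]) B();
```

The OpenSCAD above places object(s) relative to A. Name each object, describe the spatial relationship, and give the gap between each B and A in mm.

A is a table. B is a stool. Three stools sit around the table at the −y, −x, +x sides. The gap between each stool and the table is 290 mm.

Each stool's nearest face is 290 mm from the table's bounding box.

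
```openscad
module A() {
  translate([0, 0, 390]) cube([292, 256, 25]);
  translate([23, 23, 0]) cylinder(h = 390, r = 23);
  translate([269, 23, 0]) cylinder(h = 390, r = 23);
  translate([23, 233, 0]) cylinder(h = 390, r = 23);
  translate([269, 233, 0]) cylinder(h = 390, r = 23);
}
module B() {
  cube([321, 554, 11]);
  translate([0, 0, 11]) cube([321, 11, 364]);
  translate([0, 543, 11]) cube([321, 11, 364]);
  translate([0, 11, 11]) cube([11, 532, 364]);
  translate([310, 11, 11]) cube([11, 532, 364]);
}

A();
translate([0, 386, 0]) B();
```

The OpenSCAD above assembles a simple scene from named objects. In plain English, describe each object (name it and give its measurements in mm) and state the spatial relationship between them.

A is a simple wooden stool: a rectangular seat 292 mm (x) by 256 mm (y), 25 mm thick, top face at z = 415 mm, on four round legs, each 46 mm in diameter. The legs rest on z = 0, each leg's axis is inset half a diameter from the nearest pair of seat edges (so the leg's bounding box is flush with the corner).

B is an open-topped rectangular box: outside dimensions 321×554×375 mm, with a uniform wall and base thickness of 11 mm. The base is a full 321×554 slab on the floor; four walls sit on top of the base. The front and back walls (the −y and +y sides) span the full width; the two side walls fit between them.

The open box is on the floor beside the stool on its +y side.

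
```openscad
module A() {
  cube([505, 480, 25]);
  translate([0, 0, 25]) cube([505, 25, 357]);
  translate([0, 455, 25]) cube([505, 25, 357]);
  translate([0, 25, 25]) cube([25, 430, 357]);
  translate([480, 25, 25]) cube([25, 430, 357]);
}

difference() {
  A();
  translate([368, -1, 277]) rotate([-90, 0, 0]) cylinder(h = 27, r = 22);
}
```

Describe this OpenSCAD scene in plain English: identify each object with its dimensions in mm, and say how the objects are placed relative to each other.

A is an open storage box with external size 505×480×382 mm and wall thickness 25 mm (the base is also 25 mm thick). The base covers the whole footprint; the four walls stand on the base, with the y-facing walls full-width and the x-facing walls fitting between their inner faces.

The open box has a circular hole of radius 22 mm through its front wall, centred at (x = 368, z = 277).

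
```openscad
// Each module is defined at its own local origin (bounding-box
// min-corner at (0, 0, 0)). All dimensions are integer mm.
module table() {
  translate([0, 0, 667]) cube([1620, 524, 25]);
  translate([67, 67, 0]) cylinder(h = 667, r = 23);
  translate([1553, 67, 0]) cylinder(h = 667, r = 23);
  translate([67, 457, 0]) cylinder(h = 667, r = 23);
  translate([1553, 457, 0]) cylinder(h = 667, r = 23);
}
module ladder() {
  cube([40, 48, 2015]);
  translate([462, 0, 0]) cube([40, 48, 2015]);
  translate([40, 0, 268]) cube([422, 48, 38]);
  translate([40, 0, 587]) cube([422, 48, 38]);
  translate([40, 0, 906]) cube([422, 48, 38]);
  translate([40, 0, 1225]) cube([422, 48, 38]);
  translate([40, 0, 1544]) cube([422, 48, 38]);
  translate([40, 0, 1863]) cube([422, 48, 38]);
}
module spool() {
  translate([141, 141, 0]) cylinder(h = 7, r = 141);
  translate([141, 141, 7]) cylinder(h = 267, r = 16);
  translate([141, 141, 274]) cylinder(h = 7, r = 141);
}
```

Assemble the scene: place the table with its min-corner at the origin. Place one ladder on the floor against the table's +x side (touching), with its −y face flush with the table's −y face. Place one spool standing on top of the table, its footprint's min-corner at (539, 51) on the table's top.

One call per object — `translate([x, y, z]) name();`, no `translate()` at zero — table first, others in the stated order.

table();
translate([1620, 0, 0]) ladder();
translate([539, 51, 692]) spool();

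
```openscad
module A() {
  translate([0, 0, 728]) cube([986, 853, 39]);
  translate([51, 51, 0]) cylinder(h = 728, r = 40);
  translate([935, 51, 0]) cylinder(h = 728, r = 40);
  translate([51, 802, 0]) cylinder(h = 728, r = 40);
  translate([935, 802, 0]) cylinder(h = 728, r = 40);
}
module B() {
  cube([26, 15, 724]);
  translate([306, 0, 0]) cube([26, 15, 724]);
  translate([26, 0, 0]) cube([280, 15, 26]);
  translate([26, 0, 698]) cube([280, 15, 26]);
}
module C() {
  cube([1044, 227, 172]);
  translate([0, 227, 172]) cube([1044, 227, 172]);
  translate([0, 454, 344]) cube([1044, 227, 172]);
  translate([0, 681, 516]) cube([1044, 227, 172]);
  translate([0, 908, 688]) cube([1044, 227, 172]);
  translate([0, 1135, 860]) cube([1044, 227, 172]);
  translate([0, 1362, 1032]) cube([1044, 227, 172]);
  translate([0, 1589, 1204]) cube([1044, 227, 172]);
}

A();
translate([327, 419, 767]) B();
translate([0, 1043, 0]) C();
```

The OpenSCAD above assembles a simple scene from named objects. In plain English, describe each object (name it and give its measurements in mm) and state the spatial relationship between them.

A is a table: top 986 mm (x) × 853 mm (y), 39 mm thick, upper face at z = 767 mm, on four round legs of 80 mm diameter, each leg's bounding box inset 11 mm from the nearest pair of top edges, running from z = 0 to the bottom of the top.

B is a rectangular picture frame lying in the x–z plane (depth along y). The opening is 280 mm wide (x) by 672 mm tall (z), surrounded by a border 26 mm wide on all four sides. The frame is 15 mm deep and is made of two full-height vertical stiles with two horizontal rails fitted between them.

C is a straight staircase of 8 solid steps. Each step is 1044 mm wide (x), 227 mm deep (y, the going) and 172 mm tall (the rise). The first step rests on the floor; each subsequent step sits one going further in +y and one rise higher in +z, directly behind and above the previous step with no overlap.

The picture frame is on top of the table, centred. The staircase is on the floor beside the table on its +y side.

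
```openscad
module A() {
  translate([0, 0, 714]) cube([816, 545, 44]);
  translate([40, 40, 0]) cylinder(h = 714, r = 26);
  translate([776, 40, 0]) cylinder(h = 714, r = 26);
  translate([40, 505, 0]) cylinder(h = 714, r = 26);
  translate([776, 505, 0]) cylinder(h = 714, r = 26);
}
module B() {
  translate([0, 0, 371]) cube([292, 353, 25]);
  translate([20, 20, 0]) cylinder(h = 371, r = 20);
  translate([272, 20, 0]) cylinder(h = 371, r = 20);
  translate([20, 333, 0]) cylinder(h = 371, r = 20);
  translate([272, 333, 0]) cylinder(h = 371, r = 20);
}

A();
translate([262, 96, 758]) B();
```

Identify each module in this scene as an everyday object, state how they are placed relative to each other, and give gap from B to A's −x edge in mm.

A is a table. B is a stool. The stool is on top of the table, centred. The gap from the stool to the table's −x edge is 262 mm.

The stool's min-x is at 262; the table's min-x is 0; gap = 262 mm.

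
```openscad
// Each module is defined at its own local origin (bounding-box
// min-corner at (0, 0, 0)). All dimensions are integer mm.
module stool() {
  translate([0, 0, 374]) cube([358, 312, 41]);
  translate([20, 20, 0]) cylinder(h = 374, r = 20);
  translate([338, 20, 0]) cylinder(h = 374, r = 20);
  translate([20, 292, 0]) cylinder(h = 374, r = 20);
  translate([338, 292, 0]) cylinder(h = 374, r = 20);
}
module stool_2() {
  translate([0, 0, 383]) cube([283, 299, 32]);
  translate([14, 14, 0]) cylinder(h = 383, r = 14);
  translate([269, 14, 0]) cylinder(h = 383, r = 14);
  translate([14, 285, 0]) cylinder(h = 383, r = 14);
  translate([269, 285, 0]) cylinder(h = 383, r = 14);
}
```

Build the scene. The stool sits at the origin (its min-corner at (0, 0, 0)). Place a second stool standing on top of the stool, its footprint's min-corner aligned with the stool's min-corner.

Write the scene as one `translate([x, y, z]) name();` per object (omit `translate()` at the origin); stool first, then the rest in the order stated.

stool();
translate([0, 0, 415]) stool_2();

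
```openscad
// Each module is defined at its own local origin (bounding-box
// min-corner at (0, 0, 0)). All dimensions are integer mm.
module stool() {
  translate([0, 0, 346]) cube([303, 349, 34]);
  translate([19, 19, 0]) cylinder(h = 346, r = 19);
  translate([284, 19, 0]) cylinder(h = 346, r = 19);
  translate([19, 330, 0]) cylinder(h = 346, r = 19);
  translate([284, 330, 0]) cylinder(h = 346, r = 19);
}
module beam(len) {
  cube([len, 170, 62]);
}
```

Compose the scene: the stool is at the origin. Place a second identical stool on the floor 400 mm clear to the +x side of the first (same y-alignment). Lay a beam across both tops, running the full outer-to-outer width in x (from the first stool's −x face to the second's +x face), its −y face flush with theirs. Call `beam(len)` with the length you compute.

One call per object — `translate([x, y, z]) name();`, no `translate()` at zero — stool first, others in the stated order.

stool();
translate([703, 0, 0]) stool();
translate([0, 0, 380]) beam(1006);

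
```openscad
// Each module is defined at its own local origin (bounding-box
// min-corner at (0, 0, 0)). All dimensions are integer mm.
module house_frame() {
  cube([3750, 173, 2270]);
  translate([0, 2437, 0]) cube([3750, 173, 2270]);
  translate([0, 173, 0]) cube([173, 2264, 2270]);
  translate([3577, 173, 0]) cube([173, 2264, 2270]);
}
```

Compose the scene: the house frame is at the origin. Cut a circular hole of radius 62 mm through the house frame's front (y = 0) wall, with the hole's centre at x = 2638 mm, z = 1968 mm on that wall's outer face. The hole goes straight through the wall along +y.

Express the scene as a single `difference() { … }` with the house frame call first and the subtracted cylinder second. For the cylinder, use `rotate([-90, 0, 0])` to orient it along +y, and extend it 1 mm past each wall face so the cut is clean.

difference() {
  house_frame();
  translate([2638, -1, 1968]) rotate([-90, 0, 0]) cylinder(h = 175, r = 62);
}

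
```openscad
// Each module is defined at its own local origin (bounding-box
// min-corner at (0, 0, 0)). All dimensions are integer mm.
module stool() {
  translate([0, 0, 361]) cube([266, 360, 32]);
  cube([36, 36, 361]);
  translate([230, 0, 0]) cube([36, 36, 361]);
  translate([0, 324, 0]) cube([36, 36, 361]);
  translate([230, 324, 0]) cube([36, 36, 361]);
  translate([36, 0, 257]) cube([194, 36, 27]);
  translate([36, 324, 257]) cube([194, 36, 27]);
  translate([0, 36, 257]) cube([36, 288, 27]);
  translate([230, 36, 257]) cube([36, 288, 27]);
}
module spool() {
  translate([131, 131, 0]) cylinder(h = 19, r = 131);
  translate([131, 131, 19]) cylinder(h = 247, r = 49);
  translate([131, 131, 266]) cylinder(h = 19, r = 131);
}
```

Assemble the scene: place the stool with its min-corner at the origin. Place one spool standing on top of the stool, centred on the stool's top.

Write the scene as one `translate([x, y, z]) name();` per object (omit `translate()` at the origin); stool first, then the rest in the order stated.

stool();
translate([2, 49, 393]) spool();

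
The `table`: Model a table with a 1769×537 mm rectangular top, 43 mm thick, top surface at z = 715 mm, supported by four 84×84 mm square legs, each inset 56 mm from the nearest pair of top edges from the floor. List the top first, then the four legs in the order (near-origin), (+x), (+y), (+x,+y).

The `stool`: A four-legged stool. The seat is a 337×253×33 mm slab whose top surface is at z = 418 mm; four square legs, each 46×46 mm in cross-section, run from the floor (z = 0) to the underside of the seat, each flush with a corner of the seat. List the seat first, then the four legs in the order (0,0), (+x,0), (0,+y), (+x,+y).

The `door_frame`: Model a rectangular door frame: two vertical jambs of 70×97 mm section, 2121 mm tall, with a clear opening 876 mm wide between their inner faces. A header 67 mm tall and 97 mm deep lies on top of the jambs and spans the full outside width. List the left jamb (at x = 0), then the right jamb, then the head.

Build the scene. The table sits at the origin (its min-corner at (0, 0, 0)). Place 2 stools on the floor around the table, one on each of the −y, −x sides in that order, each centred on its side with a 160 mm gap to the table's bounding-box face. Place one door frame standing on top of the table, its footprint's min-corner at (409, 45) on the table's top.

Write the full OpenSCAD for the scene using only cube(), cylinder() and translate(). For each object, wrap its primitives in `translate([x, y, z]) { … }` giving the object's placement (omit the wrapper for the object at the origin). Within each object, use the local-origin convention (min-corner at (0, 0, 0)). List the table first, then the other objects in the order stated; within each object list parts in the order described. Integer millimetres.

translate([0, 0, 672]) cube([1769, 537, 43]);
translate([56, 56, 0]) cube([84, 84, 672]);
translate([1629, 56, 0]) cube([84, 84, 672]);
translate([56, 397, 0]) cube([84, 84, 672]);
translate([1629, 397, 0]) cube([84, 84, 672]);
translate([716, -413, 0]) {
  translate([0, 0, 385]) cube([337, 253, 33]);
  cube([46, 46, 385]);
  translate([291, 0, 0]) cube([46, 46, 385]);
  translate([0, 207, 0]) cube([46, 46, 385]);
  translate([291, 207, 0]) cube([46, 46, 385]);
}
translate([-497, 142, 0]) {
  translate([0, 0, 385]) cube([337, 253, 33]);
  cube([46, 46, 385]);
  translate([291, 0, 0]) cube([46, 46, 385]);
  translate([0, 207, 0]) cube([46, 46, 385]);
  translate([291, 207, 0]) cube([46, 46, 385]);
}
translate([409, 45, 715]) {
  cube([70, 97, 2121]);
  translate([946, 0, 0]) cube([70, 97, 2121]);
  translate([0, 0, 2121]) cube([1016, 97, 67]);
}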